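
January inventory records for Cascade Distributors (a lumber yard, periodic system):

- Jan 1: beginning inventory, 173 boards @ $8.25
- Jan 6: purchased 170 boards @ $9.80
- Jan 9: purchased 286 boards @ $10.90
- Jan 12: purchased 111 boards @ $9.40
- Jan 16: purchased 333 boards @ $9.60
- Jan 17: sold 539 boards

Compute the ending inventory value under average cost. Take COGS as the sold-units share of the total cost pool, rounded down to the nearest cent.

Ending inventory = $5,201.08

Jan 17, sell 539: 539/1073 × $10,450.85 → $5,249.77
Ending inventory (cost pool remaining) = $5,201.08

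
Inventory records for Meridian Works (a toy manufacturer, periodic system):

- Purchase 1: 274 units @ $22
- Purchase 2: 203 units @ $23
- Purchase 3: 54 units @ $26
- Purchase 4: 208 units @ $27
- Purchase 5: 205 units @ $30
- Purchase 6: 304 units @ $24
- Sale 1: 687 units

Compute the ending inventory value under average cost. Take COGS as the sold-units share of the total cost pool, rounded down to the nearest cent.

Sale 1, sell 687: 687/1248 × $31,163.00 → $17,154.63
Ending inventory (cost pool remaining) = $14,008.37
Check: goods available $31,163.00 = COGS $17,154.63 + ending $14,008.37

Ending inventory = $14,008.37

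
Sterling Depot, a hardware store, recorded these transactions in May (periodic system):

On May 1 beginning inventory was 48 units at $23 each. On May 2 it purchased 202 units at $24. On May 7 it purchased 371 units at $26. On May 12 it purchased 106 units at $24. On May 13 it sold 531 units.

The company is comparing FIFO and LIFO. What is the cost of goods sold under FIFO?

COGS = $13,258

FIFO COGS: 48 @ $23 + 202 @ $24 + 281 @ $26 = $13,258
LIFO COGS: 106 @ $24 + 371 @ $26 + 54 @ $24 = $13,486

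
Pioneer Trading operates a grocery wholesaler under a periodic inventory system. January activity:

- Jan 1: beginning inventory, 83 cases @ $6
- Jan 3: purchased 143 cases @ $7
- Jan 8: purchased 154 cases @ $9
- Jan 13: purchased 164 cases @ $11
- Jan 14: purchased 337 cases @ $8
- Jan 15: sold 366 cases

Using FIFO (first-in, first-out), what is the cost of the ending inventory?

Jan 15, 366 sold [FIFO — oldest first]: 83 @ $6 + 143 @ $7 + 140 @ $9 = $2,759
Ending inventory: 14 @ $9 + 164 @ $11 + 337 @ $8 = $4,626
Check: goods available $7,385 = COGS $2,759 + ending $4,626

Ending inventory = $4,626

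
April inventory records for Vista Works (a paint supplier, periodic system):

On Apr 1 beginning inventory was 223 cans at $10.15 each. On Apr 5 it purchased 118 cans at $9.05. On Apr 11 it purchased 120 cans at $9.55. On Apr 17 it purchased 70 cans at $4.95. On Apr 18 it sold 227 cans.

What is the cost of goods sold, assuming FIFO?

COGS = $2,299.65

Apr 18, 227 sold [FIFO — oldest first]: 223 @ $10.15 + 4 @ $9.05 = $2,299.65
Ending inventory: 114 @ $9.05 + 120 @ $9.55 + 70 @ $4.95 = $2,524.20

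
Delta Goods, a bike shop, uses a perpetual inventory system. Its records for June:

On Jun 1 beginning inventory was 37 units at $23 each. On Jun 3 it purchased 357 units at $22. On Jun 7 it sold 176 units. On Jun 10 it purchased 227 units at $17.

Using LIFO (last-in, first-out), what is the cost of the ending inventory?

Ending inventory = $8,692

Jun 7, 176 sold [LIFO — newest first]: 176 @ $22 = $3,872
Ending inventory: 37 @ $23 + 181 @ $22 + 227 @ $17 = $8,692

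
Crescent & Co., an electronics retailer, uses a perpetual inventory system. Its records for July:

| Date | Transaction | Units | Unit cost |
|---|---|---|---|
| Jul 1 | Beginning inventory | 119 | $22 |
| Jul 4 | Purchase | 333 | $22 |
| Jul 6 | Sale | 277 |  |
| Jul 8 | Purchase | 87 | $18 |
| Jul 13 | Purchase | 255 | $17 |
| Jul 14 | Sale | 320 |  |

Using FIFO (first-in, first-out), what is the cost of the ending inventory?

Jul 6, 277 sold [FIFO — oldest first]: 119 @ $22 + 158 @ $22 = $6,094
Jul 14, 320 sold [FIFO — oldest first]: 175 @ $22 + 87 @ $18 + 58 @ $17 = $6,402
Total COGS = $6,094 + $6,402 = $12,496
Ending inventory: 197 @ $17 = $3,349

Ending inventory = $3,349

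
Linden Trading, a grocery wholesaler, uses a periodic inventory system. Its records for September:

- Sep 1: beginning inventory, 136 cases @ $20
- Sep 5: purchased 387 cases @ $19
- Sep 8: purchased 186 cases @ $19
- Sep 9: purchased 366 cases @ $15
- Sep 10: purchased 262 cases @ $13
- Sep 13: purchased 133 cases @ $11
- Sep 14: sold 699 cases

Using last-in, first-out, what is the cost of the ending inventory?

Ending inventory = $14,537

Sep 14, 699 sold [LIFO — newest first]: 133 @ $11 + 262 @ $13 + 304 @ $15 = $9,429
Ending inventory: 136 @ $20 + 387 @ $19 + 186 @ $19 + 62 @ $15 = $14,537
Check: goods available $23,966 = COGS $9,429 + ending $14,537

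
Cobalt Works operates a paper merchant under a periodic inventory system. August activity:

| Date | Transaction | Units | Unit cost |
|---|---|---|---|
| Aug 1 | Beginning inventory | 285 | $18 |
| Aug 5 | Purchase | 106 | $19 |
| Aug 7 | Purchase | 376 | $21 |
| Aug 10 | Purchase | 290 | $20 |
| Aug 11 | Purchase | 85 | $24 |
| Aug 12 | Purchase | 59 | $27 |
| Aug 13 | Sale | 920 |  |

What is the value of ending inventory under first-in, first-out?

Ending inventory = $6,373

Aug 13, 920 sold [FIFO — oldest first]: 285 @ $18 + 106 @ $19 + 376 @ $21 + 153 @ $20 = $18,100
Ending inventory: 137 @ $20 + 85 @ $24 + 59 @ $27 = $6,373
Check: goods available $24,473 = COGS $18,100 + ending $6,373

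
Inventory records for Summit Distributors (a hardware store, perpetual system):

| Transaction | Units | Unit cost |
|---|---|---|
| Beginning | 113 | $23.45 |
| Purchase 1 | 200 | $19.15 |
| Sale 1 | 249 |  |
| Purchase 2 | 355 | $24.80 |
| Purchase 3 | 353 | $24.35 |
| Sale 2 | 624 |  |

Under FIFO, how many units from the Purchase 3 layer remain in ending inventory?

148

Sale 1 (249) [FIFO — oldest first]: 113 @ $23.45 + 136 @ $19.15 = $5,254.25
Sale 2 (624) [FIFO — oldest first]: 64 @ $19.15 + 355 @ $24.80 + 205 @ $24.35 = $15,021.35
Total COGS = $5,254.25 + $15,021.35 = $20,275.60
Ending inventory: 148 @ $24.35 = $3,603.80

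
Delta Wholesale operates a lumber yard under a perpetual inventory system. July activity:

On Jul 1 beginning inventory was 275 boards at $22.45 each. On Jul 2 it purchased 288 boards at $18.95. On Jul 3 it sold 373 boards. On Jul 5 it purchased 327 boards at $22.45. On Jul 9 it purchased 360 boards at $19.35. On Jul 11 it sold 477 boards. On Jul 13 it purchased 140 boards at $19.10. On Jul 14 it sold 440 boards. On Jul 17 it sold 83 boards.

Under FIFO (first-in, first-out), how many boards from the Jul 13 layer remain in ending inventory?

17

Jul 3, 373 sold [FIFO — oldest first]: 275 @ $22.45 + 98 @ $18.95 = $8,030.85
Jul 11, 477 sold [FIFO — oldest first]: 190 @ $18.95 + 287 @ $22.45 = $10,043.65
Jul 14, 440 sold [FIFO — oldest first]: 40 @ $22.45 + 360 @ $19.35 + 40 @ $19.10 = $8,628.00
Jul 17, 83 sold [FIFO — oldest first]: 83 @ $19.10 = $1,585.30
Total COGS = $8,030.85 + $10,043.65 + $8,628.00 + $1,585.30 = $28,287.80
Ending inventory: 17 @ $19.10 = $324.70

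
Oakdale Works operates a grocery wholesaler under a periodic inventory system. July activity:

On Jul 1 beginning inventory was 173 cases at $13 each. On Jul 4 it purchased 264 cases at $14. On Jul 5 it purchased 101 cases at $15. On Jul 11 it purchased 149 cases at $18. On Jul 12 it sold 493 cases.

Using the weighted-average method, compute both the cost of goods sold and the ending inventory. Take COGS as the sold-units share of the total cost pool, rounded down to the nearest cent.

Jul 12, sell 493: 493/687 × $10,142.00 → $7,278.02
Ending inventory (cost pool remaining) = $2,863.98

COGS = $7,278.02; ending inventory = $2,863.98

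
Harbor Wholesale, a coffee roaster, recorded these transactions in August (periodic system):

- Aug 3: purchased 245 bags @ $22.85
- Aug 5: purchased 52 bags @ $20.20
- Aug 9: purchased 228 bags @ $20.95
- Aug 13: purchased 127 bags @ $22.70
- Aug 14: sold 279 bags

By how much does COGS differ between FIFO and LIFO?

FIFO COGS: 245 @ $22.85 + 34 @ $20.20 = $6,285.05
LIFO COGS: 127 @ $22.70 + 152 @ $20.95 = $6,067.30
Difference = |$6,285.05 − $6,067.30| = $217.75

$217.75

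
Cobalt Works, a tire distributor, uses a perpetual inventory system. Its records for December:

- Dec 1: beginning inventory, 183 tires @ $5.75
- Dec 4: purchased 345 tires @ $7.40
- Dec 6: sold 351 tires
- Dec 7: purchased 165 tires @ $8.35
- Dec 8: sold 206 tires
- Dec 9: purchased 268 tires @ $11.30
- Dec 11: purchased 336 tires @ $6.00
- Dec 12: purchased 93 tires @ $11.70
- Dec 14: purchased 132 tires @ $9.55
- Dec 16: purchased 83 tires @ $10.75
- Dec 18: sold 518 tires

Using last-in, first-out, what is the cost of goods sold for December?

COGS = $8,701.95

Dec 6, 351 sold [LIFO — newest first]: 345 @ $7.40 + 6 @ $5.75 = $2,587.50
Dec 8, 206 sold [LIFO — newest first]: 165 @ $8.35 + 41 @ $5.75 = $1,613.50
Dec 18, 518 sold [LIFO — newest first]: 83 @ $10.75 + 132 @ $9.55 + 93 @ $11.70 + 210 @ $6.00 = $4,500.95
Total COGS = $2,587.50 + $1,613.50 + $4,500.95 = $8,701.95
Ending inventory: 136 @ $5.75 + 268 @ $11.30 + 126 @ $6.00 = $4,566.40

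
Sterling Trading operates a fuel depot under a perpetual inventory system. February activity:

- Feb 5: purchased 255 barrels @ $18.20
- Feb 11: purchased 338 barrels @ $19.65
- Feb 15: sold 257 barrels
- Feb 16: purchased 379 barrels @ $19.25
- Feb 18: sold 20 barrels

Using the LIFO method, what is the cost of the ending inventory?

Feb 15, 257 sold [LIFO — newest first]: 257 @ $19.65 = $5,050.05
Feb 18, 20 sold [LIFO — newest first]: 20 @ $19.25 = $385.00
Total COGS = $5,050.05 + $385.00 = $5,435.05
Ending inventory: 255 @ $18.20 + 81 @ $19.65 + 359 @ $19.25 = $13,143.40

Ending inventory = $13,143.40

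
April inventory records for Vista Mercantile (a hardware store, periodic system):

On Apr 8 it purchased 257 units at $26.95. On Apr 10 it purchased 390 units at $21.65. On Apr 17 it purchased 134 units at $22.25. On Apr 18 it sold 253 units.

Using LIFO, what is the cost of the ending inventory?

Apr 18, 253 sold [LIFO — newest first]: 134 @ $22.25 + 119 @ $21.65 = $5,557.85
Ending inventory: 257 @ $26.95 + 271 @ $21.65 = $12,793.30
Check: goods available $18,351.15 = COGS $5,557.85 + ending $12,793.30

Ending inventory = $12,793.30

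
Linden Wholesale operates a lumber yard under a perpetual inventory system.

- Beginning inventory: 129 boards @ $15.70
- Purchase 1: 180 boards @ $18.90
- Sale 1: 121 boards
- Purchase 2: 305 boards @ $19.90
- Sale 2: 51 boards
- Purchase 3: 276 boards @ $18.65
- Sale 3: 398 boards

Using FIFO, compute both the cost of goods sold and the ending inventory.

COGS = $10,621.20; ending inventory = $6,023.00

Sale 1 (121) [FIFO — oldest first]: 121 @ $15.70 = $1,899.70
Sale 2 (51) [FIFO — oldest first]: 8 @ $15.70 + 43 @ $18.90 = $938.30
Sale 3 (398) [FIFO — oldest first]: 137 @ $18.90 + 261 @ $19.90 = $7,783.20
Total COGS = $1,899.70 + $938.30 + $7,783.20 = $10,621.20
Ending inventory: 44 @ $19.90 + 276 @ $18.65 = $6,023.00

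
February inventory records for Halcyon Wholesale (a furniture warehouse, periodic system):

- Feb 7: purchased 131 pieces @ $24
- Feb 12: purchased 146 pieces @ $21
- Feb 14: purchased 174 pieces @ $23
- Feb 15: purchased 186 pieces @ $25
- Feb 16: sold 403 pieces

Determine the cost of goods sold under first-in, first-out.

Feb 16, 403 sold [FIFO — oldest first]: 131 @ $24 + 146 @ $21 + 126 @ $23 = $9,108
Ending inventory: 48 @ $23 + 186 @ $25 = $5,754
Check: goods available $14,862 = COGS $9,108 + ending $5,754

COGS = $9,108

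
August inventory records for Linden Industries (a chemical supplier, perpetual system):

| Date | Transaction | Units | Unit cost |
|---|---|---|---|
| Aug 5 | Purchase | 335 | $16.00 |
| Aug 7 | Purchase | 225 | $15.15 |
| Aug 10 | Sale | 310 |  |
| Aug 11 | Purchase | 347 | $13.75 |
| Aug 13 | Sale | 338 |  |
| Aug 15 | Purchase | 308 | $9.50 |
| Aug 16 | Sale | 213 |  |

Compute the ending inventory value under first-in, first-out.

Aug 10, 310 sold [FIFO — oldest first]: 310 @ $16.00 = $4,960.00
Aug 13, 338 sold [FIFO — oldest first]: 25 @ $16.00 + 225 @ $15.15 + 88 @ $13.75 = $5,018.75
Aug 16, 213 sold [FIFO — oldest first]: 213 @ $13.75 = $2,928.75
Total COGS = $4,960.00 + $5,018.75 + $2,928.75 = $12,907.50
Ending inventory: 46 @ $13.75 + 308 @ $9.50 = $3,558.50

Ending inventory = $3,558.50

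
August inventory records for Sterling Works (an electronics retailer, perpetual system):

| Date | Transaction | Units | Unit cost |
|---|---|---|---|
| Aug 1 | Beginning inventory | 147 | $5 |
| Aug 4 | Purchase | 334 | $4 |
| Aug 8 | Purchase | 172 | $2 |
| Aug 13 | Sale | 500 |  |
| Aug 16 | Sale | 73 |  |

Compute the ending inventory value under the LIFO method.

Aug 13, 500 sold [LIFO — newest first]: 172 @ $2 + 328 @ $4 = $1,656
Aug 16, 73 sold [LIFO — newest first]: 6 @ $4 + 67 @ $5 = $359
Total COGS = $1,656 + $359 = $2,015
Ending inventory: 80 @ $5 = $400
Check: goods available $2,415 = COGS $2,015 + ending $400

Ending inventory = $400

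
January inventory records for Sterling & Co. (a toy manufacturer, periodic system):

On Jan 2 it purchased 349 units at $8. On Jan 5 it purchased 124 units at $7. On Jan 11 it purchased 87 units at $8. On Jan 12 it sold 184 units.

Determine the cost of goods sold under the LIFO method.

Jan 12, 184 sold [LIFO — newest first]: 87 @ $8 + 97 @ $7 = $1,375
Ending inventory: 349 @ $8 + 27 @ $7 = $2,981
Check: goods available $4,356 = COGS $1,375 + ending $2,981

COGS = $1,375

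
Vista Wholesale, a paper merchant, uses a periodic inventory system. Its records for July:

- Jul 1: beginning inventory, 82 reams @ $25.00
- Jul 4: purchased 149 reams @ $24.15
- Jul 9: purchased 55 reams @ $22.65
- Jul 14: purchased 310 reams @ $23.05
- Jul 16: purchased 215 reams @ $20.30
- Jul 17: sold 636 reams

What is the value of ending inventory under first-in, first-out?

Ending inventory = $3,552.50

Jul 17, 636 sold [FIFO — oldest first]: 82 @ $25.00 + 149 @ $24.15 + 55 @ $22.65 + 310 @ $23.05 + 40 @ $20.30 = $14,851.60
Ending inventory: 175 @ $20.30 = $3,552.50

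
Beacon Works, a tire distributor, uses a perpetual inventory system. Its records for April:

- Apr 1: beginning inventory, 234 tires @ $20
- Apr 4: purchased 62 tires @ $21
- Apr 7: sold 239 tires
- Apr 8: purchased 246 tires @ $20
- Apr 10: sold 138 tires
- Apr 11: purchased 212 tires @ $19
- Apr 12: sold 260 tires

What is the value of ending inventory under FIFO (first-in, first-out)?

Ending inventory = $2,223

Apr 7, 239 sold [FIFO — oldest first]: 234 @ $20 + 5 @ $21 = $4,785
Apr 10, 138 sold [FIFO — oldest first]: 57 @ $21 + 81 @ $20 = $2,817
Apr 12, 260 sold [FIFO — oldest first]: 165 @ $20 + 95 @ $19 = $5,105
Total COGS = $4,785 + $2,817 + $5,105 = $12,707
Ending inventory: 117 @ $19 = $2,223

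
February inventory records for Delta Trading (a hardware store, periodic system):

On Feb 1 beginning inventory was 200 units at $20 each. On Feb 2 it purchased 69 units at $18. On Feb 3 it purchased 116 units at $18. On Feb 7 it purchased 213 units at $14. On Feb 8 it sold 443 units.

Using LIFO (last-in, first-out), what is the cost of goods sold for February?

Feb 8, 443 sold [LIFO — newest first]: 213 @ $14 + 116 @ $18 + 69 @ $18 + 45 @ $20 = $7,212
Ending inventory: 155 @ $20 = $3,100

COGS = $7,212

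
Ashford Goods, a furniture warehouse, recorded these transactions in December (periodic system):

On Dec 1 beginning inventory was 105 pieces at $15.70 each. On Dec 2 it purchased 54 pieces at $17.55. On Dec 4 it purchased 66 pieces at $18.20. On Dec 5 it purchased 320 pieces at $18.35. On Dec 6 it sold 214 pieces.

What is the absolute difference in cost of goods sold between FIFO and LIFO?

FIFO COGS: 105 @ $15.70 + 54 @ $17.55 + 55 @ $18.20 = $3,597.20
LIFO COGS: 214 @ $18.35 = $3,926.90
Difference = |$3,597.20 − $3,926.90| = $329.70

$329.70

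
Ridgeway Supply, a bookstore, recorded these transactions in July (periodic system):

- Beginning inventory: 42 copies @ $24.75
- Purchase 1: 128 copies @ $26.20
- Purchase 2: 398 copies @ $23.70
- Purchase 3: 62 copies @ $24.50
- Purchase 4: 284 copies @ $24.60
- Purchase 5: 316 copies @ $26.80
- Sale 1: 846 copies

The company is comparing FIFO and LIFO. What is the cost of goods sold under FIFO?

FIFO COGS: 42 @ $24.75 + 128 @ $26.20 + 398 @ $23.70 + 62 @ $24.50 + 216 @ $24.60 = $20,658.30
LIFO COGS: 316 @ $26.80 + 284 @ $24.60 + 62 @ $24.50 + 184 @ $23.70 = $21,335.00

COGS = $20,658.30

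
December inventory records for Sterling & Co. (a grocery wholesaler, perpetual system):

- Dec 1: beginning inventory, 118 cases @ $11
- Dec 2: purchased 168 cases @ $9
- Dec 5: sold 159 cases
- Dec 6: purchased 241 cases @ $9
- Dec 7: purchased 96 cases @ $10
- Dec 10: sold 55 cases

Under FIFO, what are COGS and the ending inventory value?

Dec 5, 159 sold [FIFO — oldest first]: 118 @ $11 + 41 @ $9 = $1,667
Dec 10, 55 sold [FIFO — oldest first]: 55 @ $9 = $495
Total COGS = $1,667 + $495 = $2,162
Ending inventory: 72 @ $9 + 241 @ $9 + 96 @ $10 = $3,777

COGS = $2,162; ending inventory = $3,777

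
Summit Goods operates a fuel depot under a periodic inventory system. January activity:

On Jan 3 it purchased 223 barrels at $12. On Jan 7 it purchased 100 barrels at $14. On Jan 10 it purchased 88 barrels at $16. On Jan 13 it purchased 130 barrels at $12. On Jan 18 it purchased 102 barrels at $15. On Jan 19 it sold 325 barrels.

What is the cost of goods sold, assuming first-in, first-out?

Jan 19, 325 sold [FIFO — oldest first]: 223 @ $12 + 100 @ $14 + 2 @ $16 = $4,108
Ending inventory: 86 @ $16 + 130 @ $12 + 102 @ $15 = $4,466
Check: goods available $8,574 = COGS $4,108 + ending $4,466

COGS = $4,108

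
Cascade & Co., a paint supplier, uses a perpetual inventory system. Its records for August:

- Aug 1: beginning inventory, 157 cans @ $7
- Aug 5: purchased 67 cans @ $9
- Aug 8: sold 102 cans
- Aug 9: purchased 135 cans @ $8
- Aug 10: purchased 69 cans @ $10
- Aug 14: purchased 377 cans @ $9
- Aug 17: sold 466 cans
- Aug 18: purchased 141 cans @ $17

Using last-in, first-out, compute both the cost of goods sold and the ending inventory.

Aug 8, 102 sold [LIFO — newest first]: 67 @ $9 + 35 @ $7 = $848
Aug 17, 466 sold [LIFO — newest first]: 377 @ $9 + 69 @ $10 + 20 @ $8 = $4,243
Total COGS = $848 + $4,243 = $5,091
Ending inventory: 122 @ $7 + 115 @ $8 + 141 @ $17 = $4,171

COGS = $5,091; ending inventory = $4,171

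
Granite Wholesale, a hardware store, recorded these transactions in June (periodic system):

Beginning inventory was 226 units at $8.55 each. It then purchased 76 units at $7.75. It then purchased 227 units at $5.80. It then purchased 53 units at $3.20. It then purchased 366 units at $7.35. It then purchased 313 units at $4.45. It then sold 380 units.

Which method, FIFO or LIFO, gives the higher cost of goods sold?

FIFO COGS: 226 @ $8.55 + 76 @ $7.75 + 78 @ $5.80 = $2,973.70
LIFO COGS: 313 @ $4.45 + 67 @ $7.35 = $1,885.30

FIFO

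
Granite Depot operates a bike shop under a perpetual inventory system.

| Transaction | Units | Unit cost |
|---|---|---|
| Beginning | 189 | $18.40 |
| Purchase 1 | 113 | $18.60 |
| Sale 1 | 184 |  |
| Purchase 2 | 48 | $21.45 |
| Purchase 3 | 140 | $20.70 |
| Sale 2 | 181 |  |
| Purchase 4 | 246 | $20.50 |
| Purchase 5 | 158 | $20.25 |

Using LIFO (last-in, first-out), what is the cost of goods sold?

Sale 1 (184) [LIFO — newest first]: 113 @ $18.60 + 71 @ $18.40 = $3,408.20
Sale 2 (181) [LIFO — newest first]: 140 @ $20.70 + 41 @ $21.45 = $3,777.45
Total COGS = $3,408.20 + $3,777.45 = $7,185.65
Ending inventory: 118 @ $18.40 + 7 @ $21.45 + 246 @ $20.50 + 158 @ $20.25 = $10,563.85

COGS = $7,185.65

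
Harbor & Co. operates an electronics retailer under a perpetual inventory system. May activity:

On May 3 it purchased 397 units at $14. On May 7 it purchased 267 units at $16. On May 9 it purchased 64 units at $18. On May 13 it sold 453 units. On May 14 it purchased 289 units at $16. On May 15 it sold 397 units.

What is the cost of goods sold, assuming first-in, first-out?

May 13, 453 sold [FIFO — oldest first]: 397 @ $14 + 56 @ $16 = $6,454
May 15, 397 sold [FIFO — oldest first]: 211 @ $16 + 64 @ $18 + 122 @ $16 = $6,480
Total COGS = $6,454 + $6,480 = $12,934
Ending inventory: 167 @ $16 = $2,672

COGS = $12,934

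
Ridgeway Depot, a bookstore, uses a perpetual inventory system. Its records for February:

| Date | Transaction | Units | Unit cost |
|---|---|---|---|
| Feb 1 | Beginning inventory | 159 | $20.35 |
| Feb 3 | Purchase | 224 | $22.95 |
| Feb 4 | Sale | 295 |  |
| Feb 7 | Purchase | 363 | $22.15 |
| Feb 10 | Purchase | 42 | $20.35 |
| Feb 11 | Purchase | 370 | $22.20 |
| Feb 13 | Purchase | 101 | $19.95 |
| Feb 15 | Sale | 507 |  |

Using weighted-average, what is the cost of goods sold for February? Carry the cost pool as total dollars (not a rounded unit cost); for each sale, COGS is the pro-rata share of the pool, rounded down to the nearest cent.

COGS = $17,522.05

After Feb 1: 159 on hand, pool $3,235.65 (≈ $20.3500 each)
After Feb 3: 383 on hand, pool $8,376.45 (≈ $21.8706 each)
Feb 4, sell 295: 295/383 × $8,376.45 → $6,451.83
After Feb 7: 451 on hand, pool $9,965.07 (≈ $22.0955 each)
After Feb 10: 493 on hand, pool $10,819.77 (≈ $21.9468 each)
After Feb 11: 863 on hand, pool $19,033.77 (≈ $22.0554 each)
After Feb 13: 964 on hand, pool $21,048.72 (≈ $21.8348 each)
Feb 15, sell 507: 507/964 × $21,048.72 → $11,070.22
Total COGS = $6,451.83 + $11,070.22 = $17,522.05
Ending inventory (cost pool remaining) = $9,978.50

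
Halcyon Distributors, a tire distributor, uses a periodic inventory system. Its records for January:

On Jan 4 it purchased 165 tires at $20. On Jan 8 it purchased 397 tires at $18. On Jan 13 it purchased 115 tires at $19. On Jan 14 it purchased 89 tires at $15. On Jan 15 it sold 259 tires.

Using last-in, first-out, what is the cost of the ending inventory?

Jan 15, 259 sold [LIFO — newest first]: 89 @ $15 + 115 @ $19 + 55 @ $18 = $4,510
Ending inventory: 165 @ $20 + 342 @ $18 = $9,456

Ending inventory = $9,456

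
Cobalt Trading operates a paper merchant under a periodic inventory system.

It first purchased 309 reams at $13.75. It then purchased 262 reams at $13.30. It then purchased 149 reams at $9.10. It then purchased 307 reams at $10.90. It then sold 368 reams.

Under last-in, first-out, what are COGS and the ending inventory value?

COGS = $3,901.40; ending inventory = $8,534.15

Sale 1 (368) [LIFO — newest first]: 307 @ $10.90 + 61 @ $9.10 = $3,901.40
Ending inventory: 309 @ $13.75 + 262 @ $13.30 + 88 @ $9.10 = $8,534.15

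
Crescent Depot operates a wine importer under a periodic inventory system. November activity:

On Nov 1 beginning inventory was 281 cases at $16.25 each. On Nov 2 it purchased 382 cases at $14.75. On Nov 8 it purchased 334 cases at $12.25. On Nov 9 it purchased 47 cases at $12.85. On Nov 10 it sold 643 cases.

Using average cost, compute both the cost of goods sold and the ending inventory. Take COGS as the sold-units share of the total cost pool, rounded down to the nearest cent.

COGS = $9,174.57; ending inventory = $5,721.63

Nov 10, sell 643: 643/1044 × $14,896.20 → $9,174.57
Ending inventory (cost pool remaining) = $5,721.63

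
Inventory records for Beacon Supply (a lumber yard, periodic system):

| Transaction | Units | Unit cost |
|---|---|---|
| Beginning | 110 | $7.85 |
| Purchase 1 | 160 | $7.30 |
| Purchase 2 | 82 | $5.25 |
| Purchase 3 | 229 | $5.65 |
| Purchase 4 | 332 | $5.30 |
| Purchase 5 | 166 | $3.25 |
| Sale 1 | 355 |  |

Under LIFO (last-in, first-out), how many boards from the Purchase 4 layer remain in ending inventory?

143

Sale 1 (355) [LIFO — newest first]: 166 @ $3.25 + 189 @ $5.30 = $1,541.20
Ending inventory: 110 @ $7.85 + 160 @ $7.30 + 82 @ $5.25 + 229 @ $5.65 + 143 @ $5.30 = $4,513.75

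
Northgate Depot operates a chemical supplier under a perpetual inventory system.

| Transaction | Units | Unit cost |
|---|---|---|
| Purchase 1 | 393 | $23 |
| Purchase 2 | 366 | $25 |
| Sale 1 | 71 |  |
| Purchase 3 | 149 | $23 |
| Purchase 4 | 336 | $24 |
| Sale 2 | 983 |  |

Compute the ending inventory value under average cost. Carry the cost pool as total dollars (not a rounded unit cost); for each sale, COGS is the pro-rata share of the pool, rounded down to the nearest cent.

After Purchase 1: 393 on hand, pool $9,039.00 (≈ $23.0000 each)
After Purchase 2: 759 on hand, pool $18,189.00 (≈ $23.9644 each)
Sale 1, sell 71: 71/759 × $18,189.00 → $1,701.47
After Purchase 3: 837 on hand, pool $19,914.53 (≈ $23.7927 each)
After Purchase 4: 1173 on hand, pool $27,978.53 (≈ $23.8521 each)
Sale 2, sell 983: 983/1173 × $27,978.53 → $23,446.62
Total COGS = $1,701.47 + $23,446.62 = $25,148.09
Ending inventory (cost pool remaining) = $4,531.91
Check: goods available $29,680.00 = COGS $25,148.09 + ending $4,531.91

Ending inventory = $4,531.91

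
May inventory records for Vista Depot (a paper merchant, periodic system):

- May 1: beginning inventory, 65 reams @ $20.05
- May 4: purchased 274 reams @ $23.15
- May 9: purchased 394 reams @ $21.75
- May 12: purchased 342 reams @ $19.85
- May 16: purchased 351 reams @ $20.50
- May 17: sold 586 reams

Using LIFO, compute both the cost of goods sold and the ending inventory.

May 17, 586 sold [LIFO — newest first]: 351 @ $20.50 + 235 @ $19.85 = $11,860.25
Ending inventory: 65 @ $20.05 + 274 @ $23.15 + 394 @ $21.75 + 107 @ $19.85 = $18,339.80

COGS = $11,860.25; ending inventory = $18,339.80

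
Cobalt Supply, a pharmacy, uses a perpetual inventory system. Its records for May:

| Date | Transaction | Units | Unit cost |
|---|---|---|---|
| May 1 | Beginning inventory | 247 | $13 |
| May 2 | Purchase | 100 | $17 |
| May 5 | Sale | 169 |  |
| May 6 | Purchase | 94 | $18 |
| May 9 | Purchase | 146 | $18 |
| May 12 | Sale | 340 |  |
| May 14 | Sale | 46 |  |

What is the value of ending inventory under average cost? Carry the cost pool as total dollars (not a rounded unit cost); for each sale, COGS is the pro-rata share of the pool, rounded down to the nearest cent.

Ending inventory = $523.58

After May 1: 247 on hand, pool $3,211.00 (≈ $13.0000 each)
After May 2: 347 on hand, pool $4,911.00 (≈ $14.1527 each)
May 5, sell 169: 169/347 × $4,911.00 → $2,391.81
After May 6: 272 on hand, pool $4,211.19 (≈ $15.4823 each)
After May 9: 418 on hand, pool $6,839.19 (≈ $16.3617 each)
May 12, sell 340: 340/418 × $6,839.19 → $5,562.97
May 14, sell 46: 46/78 × $1,276.22 → $752.64
Total COGS = $2,391.81 + $5,562.97 + $752.64 = $8,707.42
Ending inventory (cost pool remaining) = $523.58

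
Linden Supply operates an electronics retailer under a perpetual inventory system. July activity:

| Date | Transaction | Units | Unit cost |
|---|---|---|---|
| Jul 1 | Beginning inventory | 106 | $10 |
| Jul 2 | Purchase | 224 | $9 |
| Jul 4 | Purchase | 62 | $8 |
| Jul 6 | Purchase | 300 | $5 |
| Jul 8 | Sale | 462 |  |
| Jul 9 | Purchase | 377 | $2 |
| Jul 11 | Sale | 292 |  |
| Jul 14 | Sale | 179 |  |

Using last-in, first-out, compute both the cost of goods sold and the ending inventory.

COGS = $4,496; ending inventory = $1,330

Jul 8, 462 sold [LIFO — newest first]: 300 @ $5 + 62 @ $8 + 100 @ $9 = $2,896
Jul 11, 292 sold [LIFO — newest first]: 292 @ $2 = $584
Jul 14, 179 sold [LIFO — newest first]: 85 @ $2 + 94 @ $9 = $1,016
Total COGS = $2,896 + $584 + $1,016 = $4,496
Ending inventory: 106 @ $10 + 30 @ $9 = $1,330
Check: goods available $5,826 = COGS $4,496 + ending $1,330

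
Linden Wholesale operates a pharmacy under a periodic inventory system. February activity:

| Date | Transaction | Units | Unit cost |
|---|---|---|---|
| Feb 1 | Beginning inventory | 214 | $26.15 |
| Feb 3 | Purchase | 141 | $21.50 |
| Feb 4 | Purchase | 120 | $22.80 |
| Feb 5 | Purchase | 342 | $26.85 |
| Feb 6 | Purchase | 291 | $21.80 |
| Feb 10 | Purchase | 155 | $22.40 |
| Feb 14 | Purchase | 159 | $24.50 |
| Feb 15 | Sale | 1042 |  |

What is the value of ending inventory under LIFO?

Feb 15, 1042 sold [LIFO — newest first]: 159 @ $24.50 + 155 @ $22.40 + 291 @ $21.80 + 342 @ $26.85 + 95 @ $22.80 = $25,060.00
Ending inventory: 214 @ $26.15 + 141 @ $21.50 + 25 @ $22.80 = $9,197.60
Check: goods available $34,257.60 = COGS $25,060.00 + ending $9,197.60

Ending inventory = $9,197.60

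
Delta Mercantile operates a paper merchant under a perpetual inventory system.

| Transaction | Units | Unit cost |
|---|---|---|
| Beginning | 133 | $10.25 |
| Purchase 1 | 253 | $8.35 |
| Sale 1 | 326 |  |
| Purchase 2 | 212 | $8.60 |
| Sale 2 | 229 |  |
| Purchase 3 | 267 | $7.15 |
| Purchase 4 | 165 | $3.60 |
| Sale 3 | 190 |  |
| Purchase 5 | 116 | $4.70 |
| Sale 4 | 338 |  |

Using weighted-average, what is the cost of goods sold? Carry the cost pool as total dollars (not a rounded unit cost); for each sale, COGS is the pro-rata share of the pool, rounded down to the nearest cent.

COGS = $7,990.42

After Beginning: 133 on hand, pool $1,363.25 (≈ $10.2500 each)
After Purchase 1: 386 on hand, pool $3,475.80 (≈ $9.0047 each)
Sale 1, sell 326: 326/386 × $3,475.80 → $2,935.52
After Purchase 2: 272 on hand, pool $2,363.48 (≈ $8.6893 each)
Sale 2, sell 229: 229/272 × $2,363.48 → $1,989.84
After Purchase 3: 310 on hand, pool $2,282.69 (≈ $7.3635 each)
After Purchase 4: 475 on hand, pool $2,876.69 (≈ $6.0562 each)
Sale 3, sell 190: 190/475 × $2,876.69 → $1,150.67
After Purchase 5: 401 on hand, pool $2,271.22 (≈ $5.6639 each)
Sale 4, sell 338: 338/401 × $2,271.22 → $1,914.39
Total COGS = $2,935.52 + $1,989.84 + $1,150.67 + $1,914.39 = $7,990.42
Ending inventory (cost pool remaining) = $356.83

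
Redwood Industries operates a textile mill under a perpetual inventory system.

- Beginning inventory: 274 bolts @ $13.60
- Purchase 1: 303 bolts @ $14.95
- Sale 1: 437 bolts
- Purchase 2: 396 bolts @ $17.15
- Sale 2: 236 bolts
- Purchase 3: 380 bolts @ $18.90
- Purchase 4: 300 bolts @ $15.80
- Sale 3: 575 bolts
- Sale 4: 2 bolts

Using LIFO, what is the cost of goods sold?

COGS = $20,374.95

Sale 1 (437) [LIFO — newest first]: 303 @ $14.95 + 134 @ $13.60 = $6,352.25
Sale 2 (236) [LIFO — newest first]: 236 @ $17.15 = $4,047.40
Sale 3 (575) [LIFO — newest first]: 300 @ $15.80 + 275 @ $18.90 = $9,937.50
Sale 4 (2) [LIFO — newest first]: 2 @ $18.90 = $37.80
Total COGS = $6,352.25 + $4,047.40 + $9,937.50 + $37.80 = $20,374.95
Ending inventory: 140 @ $13.60 + 160 @ $17.15 + 103 @ $18.90 = $6,594.70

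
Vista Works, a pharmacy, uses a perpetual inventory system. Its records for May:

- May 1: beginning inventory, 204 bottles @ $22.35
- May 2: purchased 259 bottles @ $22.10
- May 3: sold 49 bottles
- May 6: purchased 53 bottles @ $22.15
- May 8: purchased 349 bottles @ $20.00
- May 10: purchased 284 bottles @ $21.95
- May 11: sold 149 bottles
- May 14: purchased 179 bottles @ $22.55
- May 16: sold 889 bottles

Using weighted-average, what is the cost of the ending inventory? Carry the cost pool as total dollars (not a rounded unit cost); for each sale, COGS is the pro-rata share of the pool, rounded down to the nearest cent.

Ending inventory = $5,209.19

After May 1: 204 on hand, pool $4,559.40 (≈ $22.3500 each)
After May 2: 463 on hand, pool $10,283.30 (≈ $22.2102 each)
May 3, sell 49: 49/463 × $10,283.30 → $1,088.29
After May 6: 467 on hand, pool $10,368.96 (≈ $22.2033 each)
After May 8: 816 on hand, pool $17,348.96 (≈ $21.2610 each)
After May 10: 1100 on hand, pool $23,582.76 (≈ $21.4389 each)
May 11, sell 149: 149/1100 × $23,582.76 → $3,194.39
After May 14: 1130 on hand, pool $24,424.82 (≈ $21.6149 each)
May 16, sell 889: 889/1130 × $24,424.82 → $19,215.63
Total COGS = $1,088.29 + $3,194.39 + $19,215.63 = $23,498.31
Ending inventory (cost pool remaining) = $5,209.19
Check: goods available $28,707.50 = COGS $23,498.31 + ending $5,209.19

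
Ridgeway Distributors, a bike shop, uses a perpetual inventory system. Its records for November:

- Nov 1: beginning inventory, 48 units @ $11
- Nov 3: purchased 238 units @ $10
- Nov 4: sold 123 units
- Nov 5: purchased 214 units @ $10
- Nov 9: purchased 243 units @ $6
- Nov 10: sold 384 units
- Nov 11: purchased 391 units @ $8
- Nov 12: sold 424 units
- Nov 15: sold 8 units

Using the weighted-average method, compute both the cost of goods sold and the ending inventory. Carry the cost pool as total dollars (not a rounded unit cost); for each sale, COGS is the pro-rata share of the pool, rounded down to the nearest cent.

After Nov 1: 48 on hand, pool $528.00 (≈ $11.0000 each)
After Nov 3: 286 on hand, pool $2,908.00 (≈ $10.1678 each)
Nov 4, sell 123: 123/286 × $2,908.00 → $1,250.64
After Nov 5: 377 on hand, pool $3,797.36 (≈ $10.0726 each)
After Nov 9: 620 on hand, pool $5,255.36 (≈ $8.4764 each)
Nov 10, sell 384: 384/620 × $5,255.36 → $3,254.93
After Nov 11: 627 on hand, pool $5,128.43 (≈ $8.1793 each)
Nov 12, sell 424: 424/627 × $5,128.43 → $3,468.02
Nov 15, sell 8: 8/203 × $1,660.41 → $65.43
Total COGS = $1,250.64 + $3,254.93 + $3,468.02 + $65.43 = $8,039.02
Ending inventory (cost pool remaining) = $1,594.98

COGS = $8,039.02; ending inventory = $1,594.98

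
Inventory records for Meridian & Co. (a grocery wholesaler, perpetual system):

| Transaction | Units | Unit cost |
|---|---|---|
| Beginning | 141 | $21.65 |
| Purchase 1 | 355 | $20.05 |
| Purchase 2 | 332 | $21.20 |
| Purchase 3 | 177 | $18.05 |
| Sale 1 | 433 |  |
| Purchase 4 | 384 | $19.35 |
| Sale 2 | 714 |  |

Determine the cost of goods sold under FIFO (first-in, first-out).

Sale 1 (433) [FIFO — oldest first]: 141 @ $21.65 + 292 @ $20.05 = $8,907.25
Sale 2 (714) [FIFO — oldest first]: 63 @ $20.05 + 332 @ $21.20 + 177 @ $18.05 + 142 @ $19.35 = $14,244.10
Total COGS = $8,907.25 + $14,244.10 = $23,151.35
Ending inventory: 242 @ $19.35 = $4,682.70

COGS = $23,151.35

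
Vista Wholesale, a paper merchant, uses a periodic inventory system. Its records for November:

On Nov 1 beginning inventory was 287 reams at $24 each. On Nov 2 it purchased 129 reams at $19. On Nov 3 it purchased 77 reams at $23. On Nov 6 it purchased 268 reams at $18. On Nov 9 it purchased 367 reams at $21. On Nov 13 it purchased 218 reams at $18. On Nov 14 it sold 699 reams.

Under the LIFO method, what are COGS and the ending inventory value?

Nov 14, 699 sold [LIFO — newest first]: 218 @ $18 + 367 @ $21 + 114 @ $18 = $13,683
Ending inventory: 287 @ $24 + 129 @ $19 + 77 @ $23 + 154 @ $18 = $13,882
Check: goods available $27,565 = COGS $13,683 + ending $13,882

COGS = $13,683; ending inventory = $13,882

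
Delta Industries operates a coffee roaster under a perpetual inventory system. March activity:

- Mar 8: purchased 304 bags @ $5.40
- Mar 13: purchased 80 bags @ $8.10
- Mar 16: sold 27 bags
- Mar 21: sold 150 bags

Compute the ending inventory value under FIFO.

Ending inventory = $1,333.80

Mar 16, 27 sold [FIFO — oldest first]: 27 @ $5.40 = $145.80
Mar 21, 150 sold [FIFO — oldest first]: 150 @ $5.40 = $810.00
Total COGS = $145.80 + $810.00 = $955.80
Ending inventory: 127 @ $5.40 + 80 @ $8.10 = $1,333.80
Check: goods available $2,289.60 = COGS $955.80 + ending $1,333.80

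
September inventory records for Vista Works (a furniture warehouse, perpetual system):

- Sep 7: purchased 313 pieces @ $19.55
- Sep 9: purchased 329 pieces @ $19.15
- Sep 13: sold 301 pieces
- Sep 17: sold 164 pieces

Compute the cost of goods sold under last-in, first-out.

Sep 13, 301 sold [LIFO — newest first]: 301 @ $19.15 = $5,764.15
Sep 17, 164 sold [LIFO — newest first]: 28 @ $19.15 + 136 @ $19.55 = $3,195.00
Total COGS = $5,764.15 + $3,195.00 = $8,959.15
Ending inventory: 177 @ $19.55 = $3,460.35

COGS = $8,959.15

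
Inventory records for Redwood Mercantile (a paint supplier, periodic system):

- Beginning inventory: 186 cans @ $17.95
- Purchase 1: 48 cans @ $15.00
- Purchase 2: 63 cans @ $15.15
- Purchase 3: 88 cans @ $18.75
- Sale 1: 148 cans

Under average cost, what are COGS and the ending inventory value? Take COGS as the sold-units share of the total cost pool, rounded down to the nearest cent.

COGS = $2,561.41; ending inventory = $4,101.74

Sale 1, sell 148: 148/385 × $6,663.15 → $2,561.41
Ending inventory (cost pool remaining) = $4,101.74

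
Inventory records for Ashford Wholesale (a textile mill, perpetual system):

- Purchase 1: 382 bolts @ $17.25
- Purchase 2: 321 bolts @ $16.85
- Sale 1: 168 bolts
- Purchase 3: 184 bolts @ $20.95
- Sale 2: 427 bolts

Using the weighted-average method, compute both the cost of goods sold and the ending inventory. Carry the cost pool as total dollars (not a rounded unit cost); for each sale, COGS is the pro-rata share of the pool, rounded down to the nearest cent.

COGS = $10,579.34; ending inventory = $5,273.81

After Purchase 1: 382 on hand, pool $6,589.50 (≈ $17.2500 each)
After Purchase 2: 703 on hand, pool $11,998.35 (≈ $17.0674 each)
Sale 1, sell 168: 168/703 × $11,998.35 → $2,867.31
After Purchase 3: 719 on hand, pool $12,985.84 (≈ $18.0610 each)
Sale 2, sell 427: 427/719 × $12,985.84 → $7,712.03
Total COGS = $2,867.31 + $7,712.03 = $10,579.34
Ending inventory (cost pool remaining) = $5,273.81
Check: goods available $15,853.15 = COGS $10,579.34 + ending $5,273.81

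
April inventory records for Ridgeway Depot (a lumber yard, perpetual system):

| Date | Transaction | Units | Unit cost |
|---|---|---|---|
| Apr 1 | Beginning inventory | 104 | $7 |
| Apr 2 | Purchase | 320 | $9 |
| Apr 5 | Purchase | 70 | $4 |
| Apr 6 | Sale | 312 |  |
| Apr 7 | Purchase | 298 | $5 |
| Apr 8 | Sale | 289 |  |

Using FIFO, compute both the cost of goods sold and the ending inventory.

COGS = $4,423; ending inventory = $955

Apr 6, 312 sold [FIFO — oldest first]: 104 @ $7 + 208 @ $9 = $2,600
Apr 8, 289 sold [FIFO — oldest first]: 112 @ $9 + 70 @ $4 + 107 @ $5 = $1,823
Total COGS = $2,600 + $1,823 = $4,423
Ending inventory: 191 @ $5 = $955
Check: goods available $5,378 = COGS $4,423 + ending $955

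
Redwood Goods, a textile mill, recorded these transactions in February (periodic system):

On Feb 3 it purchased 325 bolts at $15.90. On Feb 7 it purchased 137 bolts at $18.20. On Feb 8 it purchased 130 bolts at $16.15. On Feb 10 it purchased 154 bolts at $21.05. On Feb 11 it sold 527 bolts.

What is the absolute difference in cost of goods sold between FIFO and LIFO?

$809.35

FIFO COGS: 325 @ $15.90 + 137 @ $18.20 + 65 @ $16.15 = $8,710.65
LIFO COGS: 154 @ $21.05 + 130 @ $16.15 + 137 @ $18.20 + 106 @ $15.90 = $9,520.00
Difference = |$8,710.65 − $9,520.00| = $809.35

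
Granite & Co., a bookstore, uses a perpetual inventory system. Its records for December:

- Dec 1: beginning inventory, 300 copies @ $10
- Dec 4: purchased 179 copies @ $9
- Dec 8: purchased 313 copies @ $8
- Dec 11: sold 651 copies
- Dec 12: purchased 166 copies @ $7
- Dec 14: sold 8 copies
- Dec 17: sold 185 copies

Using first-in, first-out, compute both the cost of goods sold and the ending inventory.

Dec 11, 651 sold [FIFO — oldest first]: 300 @ $10 + 179 @ $9 + 172 @ $8 = $5,987
Dec 14, 8 sold [FIFO — oldest first]: 8 @ $8 = $64
Dec 17, 185 sold [FIFO — oldest first]: 133 @ $8 + 52 @ $7 = $1,428
Total COGS = $5,987 + $64 + $1,428 = $7,479
Ending inventory: 114 @ $7 = $798
Check: goods available $8,277 = COGS $7,479 + ending $798

COGS = $7,479; ending inventory = $798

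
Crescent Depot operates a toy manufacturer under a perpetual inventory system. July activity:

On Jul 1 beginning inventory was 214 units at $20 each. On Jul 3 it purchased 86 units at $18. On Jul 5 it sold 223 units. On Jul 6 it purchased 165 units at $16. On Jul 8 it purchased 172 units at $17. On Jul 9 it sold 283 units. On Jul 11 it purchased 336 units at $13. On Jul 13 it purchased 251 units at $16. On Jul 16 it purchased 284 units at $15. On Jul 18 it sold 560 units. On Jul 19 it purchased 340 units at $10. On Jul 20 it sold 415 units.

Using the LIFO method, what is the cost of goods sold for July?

Jul 5, 223 sold [LIFO — newest first]: 86 @ $18 + 137 @ $20 = $4,288
Jul 9, 283 sold [LIFO — newest first]: 172 @ $17 + 111 @ $16 = $4,700
Jul 18, 560 sold [LIFO — newest first]: 284 @ $15 + 251 @ $16 + 25 @ $13 = $8,601
Jul 20, 415 sold [LIFO — newest first]: 340 @ $10 + 75 @ $13 = $4,375
Total COGS = $4,288 + $4,700 + $8,601 + $4,375 = $21,964
Ending inventory: 77 @ $20 + 54 @ $16 + 236 @ $13 = $5,472

COGS = $21,964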